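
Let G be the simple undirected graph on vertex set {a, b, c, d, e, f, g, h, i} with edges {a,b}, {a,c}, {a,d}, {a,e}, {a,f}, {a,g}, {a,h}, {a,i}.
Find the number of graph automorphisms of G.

40320

Vertex a has degree 8 and every other vertex has degree 1, so G is the star K_{1,8} with centre a. The 8 leaves are pairwise interchangeable while the centre is fixed, giving Aut(G) = S_8.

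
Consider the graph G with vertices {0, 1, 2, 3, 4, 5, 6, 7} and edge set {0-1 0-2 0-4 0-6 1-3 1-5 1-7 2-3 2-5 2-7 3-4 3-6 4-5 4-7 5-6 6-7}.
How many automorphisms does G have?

1152

G is 4-regular and bipartite with parts {1, 2, 4, 6} and {0, 3, 5, 7} (each part is independent and every cross-pair is an edge), so G = K_{4,4}. Aut(K_{4,4}) is the wreath product S_4 ≀ Z_2: permute within each part, then optionally swap the parts; |Aut| = 2·(4!)² = 1152.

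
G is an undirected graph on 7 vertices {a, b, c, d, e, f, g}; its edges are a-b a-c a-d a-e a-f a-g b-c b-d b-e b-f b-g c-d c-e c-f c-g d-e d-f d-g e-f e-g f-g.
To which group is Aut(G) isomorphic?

Every vertex has degree 6, so G is the complete graph K_7. Any permutation of the 7 vertices preserves K_7, so Aut(K_7) = S_7 of order 7! = 5040.

the symmetric group on 7 letters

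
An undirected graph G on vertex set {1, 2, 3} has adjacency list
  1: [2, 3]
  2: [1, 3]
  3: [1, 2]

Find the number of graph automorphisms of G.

All 3 vertices are pairwise adjacent: G = K_3. Any permutation of the 3 vertices preserves K_3, so Aut(K_3) = S_3 of order 3! = 6.

6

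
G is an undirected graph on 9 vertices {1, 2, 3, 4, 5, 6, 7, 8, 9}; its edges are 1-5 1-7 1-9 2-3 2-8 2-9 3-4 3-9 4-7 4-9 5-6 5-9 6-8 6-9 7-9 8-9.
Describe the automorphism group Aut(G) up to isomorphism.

D_8

Vertex 9 is the unique vertex of degree 8; the remaining 8 vertices each have degree 3 and induce a cycle, so G is the wheel on 9 vertices with hub 9. With the hub fixed, the remaining symmetry is that of the rim cycle C_8, giving the dihedral group D_8.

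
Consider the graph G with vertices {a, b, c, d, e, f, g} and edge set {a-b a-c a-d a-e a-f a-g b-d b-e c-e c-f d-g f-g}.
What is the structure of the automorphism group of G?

Vertex a is the unique vertex of degree 6; the remaining 6 vertices each have degree 3 and induce a cycle, so G is the wheel on 7 vertices with hub a. Every automorphism fixes the hub and acts on the rim 6-cycle, so Aut(G) ≅ Aut(C_6) = D_6 of order 12.

D_6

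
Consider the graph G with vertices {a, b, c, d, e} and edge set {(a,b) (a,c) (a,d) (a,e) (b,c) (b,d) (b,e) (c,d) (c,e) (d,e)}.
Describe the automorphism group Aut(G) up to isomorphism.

Every vertex has degree 4, so G is the complete graph K_5. Any permutation of the 5 vertices preserves K_5, so Aut(K_5) = S_5 of order 5! = 120.

the symmetric group on 5 letters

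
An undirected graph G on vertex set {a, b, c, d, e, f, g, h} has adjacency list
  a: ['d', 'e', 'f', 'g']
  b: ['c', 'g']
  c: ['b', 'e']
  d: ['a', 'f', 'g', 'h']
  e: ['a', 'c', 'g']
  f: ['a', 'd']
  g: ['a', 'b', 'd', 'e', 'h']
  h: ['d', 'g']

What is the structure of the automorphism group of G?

Degrees alone do not determine every vertex (e.g. a and d both have degree 4), but their neighbour-degree multisets differ: N(a) has degrees [2, 3, 4, 5] while N(d) has degrees [2, 2, 4, 5]. Repeating this refinement separates all vertices, so the only automorphism is the identity.

1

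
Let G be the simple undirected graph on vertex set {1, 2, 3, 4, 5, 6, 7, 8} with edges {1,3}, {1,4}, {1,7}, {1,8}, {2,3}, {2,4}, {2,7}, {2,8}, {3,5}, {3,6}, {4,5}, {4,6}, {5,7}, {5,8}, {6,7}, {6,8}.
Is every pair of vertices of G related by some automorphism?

Yes

G is 4-regular and bipartite with parts {3, 4, 7, 8} and {1, 2, 5, 6} (each part is independent and every cross-pair is an edge), so G = K_{4,4}. Each part can be permuted independently (S_4 × S_4) and the two equal-size parts can also be swapped, giving (S_4 × S_4) ⋊ Z_2 of order 2·(4!)² = 1152. This group acts transitively on the 8 vertices.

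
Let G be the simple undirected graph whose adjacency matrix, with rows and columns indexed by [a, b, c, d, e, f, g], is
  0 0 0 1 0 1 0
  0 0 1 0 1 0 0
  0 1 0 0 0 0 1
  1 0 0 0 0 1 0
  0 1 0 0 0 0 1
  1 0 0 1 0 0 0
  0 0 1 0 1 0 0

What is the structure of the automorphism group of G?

G has two connected components, {b, c, e, g} and {a, d, f}; each is 2-regular, so G = C_4 ⊔ C_3. The components are non-isomorphic (different sizes), so Aut(G) = Aut(C_4) × Aut(C_3) = D_4 × D_3 of order 8·6 = 48.

D_4 × D_3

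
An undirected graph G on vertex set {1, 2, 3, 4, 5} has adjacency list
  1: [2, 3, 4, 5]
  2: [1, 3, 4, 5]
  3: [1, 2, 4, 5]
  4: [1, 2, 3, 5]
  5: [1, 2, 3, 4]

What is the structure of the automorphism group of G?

the symmetric group on 5 letters

Every vertex has degree 4, so G is the complete graph K_5. Any permutation of the 5 vertices preserves K_5, so Aut(K_5) = S_5 of order 5! = 120.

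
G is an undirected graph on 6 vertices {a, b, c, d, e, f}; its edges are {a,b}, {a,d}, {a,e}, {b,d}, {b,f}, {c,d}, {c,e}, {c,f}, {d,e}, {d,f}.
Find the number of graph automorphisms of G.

10

Vertex d is the unique vertex of degree 5; the remaining 5 vertices each have degree 3 and induce a cycle, so G is the wheel on 6 vertices with hub d. With the hub fixed, the remaining symmetry is that of the rim cycle C_5, giving the dihedral group D_5.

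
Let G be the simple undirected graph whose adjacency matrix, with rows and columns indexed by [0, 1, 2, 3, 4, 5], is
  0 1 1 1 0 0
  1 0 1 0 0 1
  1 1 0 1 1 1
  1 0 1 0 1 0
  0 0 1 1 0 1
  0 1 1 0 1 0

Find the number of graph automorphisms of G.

Vertex 2 is the unique vertex of degree 5; the remaining 5 vertices each have degree 3 and induce a cycle, so G is the wheel on 6 vertices with hub 2. With the hub fixed, the remaining symmetry is that of the rim cycle C_5, giving the dihedral group D_5.

10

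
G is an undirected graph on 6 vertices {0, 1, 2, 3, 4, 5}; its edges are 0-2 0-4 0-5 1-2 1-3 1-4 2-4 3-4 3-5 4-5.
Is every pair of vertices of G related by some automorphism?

Vertex 4 is the only vertex of degree 5, so every automorphism fixes it; G is not vertex-transitive.

No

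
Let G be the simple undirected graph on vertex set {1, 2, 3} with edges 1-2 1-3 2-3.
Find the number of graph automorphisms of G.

All 3 vertices are pairwise adjacent: G = K_3. Any permutation of the 3 vertices preserves K_3, so Aut(K_3) = S_3 of order 3! = 6.

6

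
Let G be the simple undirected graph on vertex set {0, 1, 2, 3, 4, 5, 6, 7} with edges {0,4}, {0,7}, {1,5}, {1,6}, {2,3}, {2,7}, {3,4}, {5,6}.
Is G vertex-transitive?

G has two connected components, {0, 2, 3, 4, 7} and {1, 5, 6}; each is 2-regular, so G = C_5 ⊔ C_3. The orbit of 0 under Aut(G) is {0, 2, 3, 4, 7}, which does not contain 1, so G is not vertex-transitive.

No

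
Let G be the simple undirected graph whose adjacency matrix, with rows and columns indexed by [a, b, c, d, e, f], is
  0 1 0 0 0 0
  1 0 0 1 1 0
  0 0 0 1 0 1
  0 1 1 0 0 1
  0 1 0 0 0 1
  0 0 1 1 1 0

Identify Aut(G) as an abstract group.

the trivial group

The degree sequence is [1, 3, 2, 3, 2, 3]. Checking the degree-preserving permutations of the vertex set shows that none except the identity preserves every edge, so Aut(G) is trivial.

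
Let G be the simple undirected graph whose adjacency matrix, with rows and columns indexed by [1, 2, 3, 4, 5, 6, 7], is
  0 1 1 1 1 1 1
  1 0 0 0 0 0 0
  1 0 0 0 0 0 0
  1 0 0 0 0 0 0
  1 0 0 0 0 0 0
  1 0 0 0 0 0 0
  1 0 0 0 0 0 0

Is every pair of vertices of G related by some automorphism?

Vertex 1 is the only vertex of degree 6, so every automorphism fixes it; G is not vertex-transitive.

No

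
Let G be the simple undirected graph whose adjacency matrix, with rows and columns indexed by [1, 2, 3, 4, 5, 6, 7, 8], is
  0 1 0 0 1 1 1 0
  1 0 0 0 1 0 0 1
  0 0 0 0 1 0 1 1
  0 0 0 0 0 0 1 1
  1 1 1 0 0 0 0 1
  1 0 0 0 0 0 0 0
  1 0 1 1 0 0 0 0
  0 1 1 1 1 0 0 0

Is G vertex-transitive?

No

Vertex 4 is the only vertex of degree 2, so every automorphism fixes it; G is not vertex-transitive.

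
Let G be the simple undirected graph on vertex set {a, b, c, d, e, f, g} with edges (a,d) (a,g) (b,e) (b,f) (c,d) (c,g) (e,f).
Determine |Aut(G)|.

G has two connected components, {a, c, d, g} and {b, e, f}; each is 2-regular, so G = C_4 ⊔ C_3. No automorphism exchanges components of different sizes, hence Aut(G) is the direct product D_4 × D_3, order 48.

48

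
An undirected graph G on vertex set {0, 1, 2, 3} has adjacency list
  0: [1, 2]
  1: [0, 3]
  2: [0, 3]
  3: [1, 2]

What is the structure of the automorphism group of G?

the hyperoctahedral group B_2

G is 2-regular and bipartite on 2^2 = 4 vertices with girth 4; it is the hypercube graph Q_2. The symmetry group of the 2-cube is the hyperoctahedral group B_2 = Z_2 ≀ S_2, of order 2^2·2! = 8.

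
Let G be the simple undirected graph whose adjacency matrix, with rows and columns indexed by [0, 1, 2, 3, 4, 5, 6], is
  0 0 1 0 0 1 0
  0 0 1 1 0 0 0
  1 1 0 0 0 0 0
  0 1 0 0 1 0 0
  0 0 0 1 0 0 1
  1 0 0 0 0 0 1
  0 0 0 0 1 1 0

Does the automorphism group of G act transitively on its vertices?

Yes

Every vertex has degree 2 and the graph is connected, so G is the 7-cycle C_7. The automorphisms of the 7-cycle are exactly the symmetries of a regular 7-gon: the dihedral group D_7, |D_7| = 14. This group acts transitively on the 7 vertices.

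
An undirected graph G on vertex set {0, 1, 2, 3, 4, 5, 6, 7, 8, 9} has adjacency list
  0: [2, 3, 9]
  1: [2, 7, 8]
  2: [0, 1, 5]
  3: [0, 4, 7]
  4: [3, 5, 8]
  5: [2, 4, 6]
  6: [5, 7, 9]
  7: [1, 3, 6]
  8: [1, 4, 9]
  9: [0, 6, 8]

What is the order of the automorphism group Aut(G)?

G is 3-regular on 10 vertices with no triangles and no 4-cycles (girth 5): this is the Petersen graph. Viewing the Petersen graph as the Kneser graph K(5,2) — vertices are 2-subsets of {1,…,5}, edges join disjoint pairs — its automorphisms are exactly the permutations of the 5-element set, so Aut ≅ S_5 of order 120.

120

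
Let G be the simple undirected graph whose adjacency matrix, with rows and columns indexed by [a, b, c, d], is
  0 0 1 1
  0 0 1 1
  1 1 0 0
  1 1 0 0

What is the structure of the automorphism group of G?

G is 2-regular and connected on 4 vertices, i.e. the cycle C_4. The automorphisms of the 4-cycle are exactly the symmetries of a regular 4-gon: the dihedral group D_4, |D_4| = 8.

the dihedral group of order 8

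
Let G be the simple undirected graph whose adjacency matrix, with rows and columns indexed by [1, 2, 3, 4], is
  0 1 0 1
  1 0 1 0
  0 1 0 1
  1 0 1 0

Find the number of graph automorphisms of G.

Every vertex has degree 2 and the graph is connected, so G is the 4-cycle C_4. The automorphisms of the 4-cycle are exactly the symmetries of a regular 4-gon: the dihedral group D_4, |D_4| = 8.

8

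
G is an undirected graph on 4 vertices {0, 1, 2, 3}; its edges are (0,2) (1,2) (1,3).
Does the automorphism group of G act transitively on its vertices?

No

Automorphisms preserve degree, but G has vertices of degree 1 and vertices of degree 2; no automorphism maps one to the other, so G is not vertex-transitive.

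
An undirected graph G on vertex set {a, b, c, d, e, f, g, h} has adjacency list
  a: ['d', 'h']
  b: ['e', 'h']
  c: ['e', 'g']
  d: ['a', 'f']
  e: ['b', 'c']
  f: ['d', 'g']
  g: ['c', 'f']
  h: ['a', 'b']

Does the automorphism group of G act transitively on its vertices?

Yes

G is 2-regular and connected on 8 vertices, i.e. the cycle C_8. The automorphisms of the 8-cycle are exactly the symmetries of a regular 8-gon: the dihedral group D_8, |D_8| = 16. This group acts transitively on the 8 vertices.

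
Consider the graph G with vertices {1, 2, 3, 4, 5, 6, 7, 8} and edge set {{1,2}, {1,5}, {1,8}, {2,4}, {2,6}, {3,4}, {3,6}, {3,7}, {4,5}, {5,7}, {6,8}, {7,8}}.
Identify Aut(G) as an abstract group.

the hyperoctahedral group B_3

G is 3-regular and bipartite on 2^3 = 8 vertices with girth 4; it is the hypercube graph Q_3. The symmetry group of the 3-cube is the hyperoctahedral group B_3 = Z_2 ≀ S_3, of order 2^3·3! = 48.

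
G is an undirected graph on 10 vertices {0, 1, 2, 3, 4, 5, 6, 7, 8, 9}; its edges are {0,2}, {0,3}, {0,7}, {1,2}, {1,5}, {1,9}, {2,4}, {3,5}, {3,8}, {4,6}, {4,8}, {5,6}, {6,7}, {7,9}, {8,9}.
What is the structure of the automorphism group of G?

G is 3-regular on 10 vertices with no triangles and no 4-cycles (girth 5): this is the Petersen graph. Viewing the Petersen graph as the Kneser graph K(5,2) — vertices are 2-subsets of {1,…,5}, edges join disjoint pairs — its automorphisms are exactly the permutations of the 5-element set, so Aut ≅ S_5 of order 120.

S_5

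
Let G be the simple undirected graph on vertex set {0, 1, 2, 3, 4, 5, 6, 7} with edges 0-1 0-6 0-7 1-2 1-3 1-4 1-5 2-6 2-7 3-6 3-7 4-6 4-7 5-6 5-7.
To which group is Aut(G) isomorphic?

S_5 × S_3

The vertices split by degree into {1, 6, 7} (degree 5) and {0, 2, 3, 4, 5} (degree 3); every edge runs between the two parts, so G is the complete bipartite graph K_{3,5}. Automorphisms preserve the bipartition setwise (since the parts differ in size) and act as S_5 × S_3 within it; |Aut| = 720.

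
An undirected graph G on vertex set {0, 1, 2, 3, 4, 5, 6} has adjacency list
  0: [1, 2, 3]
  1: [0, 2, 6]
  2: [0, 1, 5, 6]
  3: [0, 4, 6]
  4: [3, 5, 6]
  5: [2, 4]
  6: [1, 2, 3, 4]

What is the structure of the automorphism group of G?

{e}

The degree sequence is [3, 3, 4, 3, 3, 2, 4]. Checking the degree-preserving permutations of the vertex set shows that none except the identity preserves every edge, so Aut(G) is trivial.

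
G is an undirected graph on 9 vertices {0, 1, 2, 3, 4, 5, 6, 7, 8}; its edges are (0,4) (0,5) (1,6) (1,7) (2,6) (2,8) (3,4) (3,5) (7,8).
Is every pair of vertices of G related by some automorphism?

G has two connected components, {1, 2, 6, 7, 8} and {0, 3, 4, 5}; each is 2-regular, so G = C_5 ⊔ C_4. The orbit of 0 under Aut(G) is {0, 3, 4, 5}, which does not contain 1, so G is not vertex-transitive.

No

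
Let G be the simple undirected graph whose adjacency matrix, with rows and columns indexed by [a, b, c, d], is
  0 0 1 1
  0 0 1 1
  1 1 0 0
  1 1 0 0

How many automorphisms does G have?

G is 2-regular and bipartite with parts {c, d} and {a, b} (each part is independent and every cross-pair is an edge), so G = K_{2,2}. Each part can be permuted independently (S_2 × S_2) and the two equal-size parts can also be swapped, giving (S_2 × S_2) ⋊ Z_2 of order 2·(2!)² = 8.

8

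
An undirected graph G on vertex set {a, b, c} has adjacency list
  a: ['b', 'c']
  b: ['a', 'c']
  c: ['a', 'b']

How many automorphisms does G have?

Every vertex has degree 2, so G is the complete graph K_3. Any permutation of the 3 vertices preserves K_3, so Aut(K_3) = S_3 of order 3! = 6.

6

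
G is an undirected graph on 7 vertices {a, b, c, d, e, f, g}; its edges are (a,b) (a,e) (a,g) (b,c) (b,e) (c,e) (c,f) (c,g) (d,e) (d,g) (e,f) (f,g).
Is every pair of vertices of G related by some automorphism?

No

Vertex d is the only vertex of degree 2, so every automorphism fixes it; G is not vertex-transitive.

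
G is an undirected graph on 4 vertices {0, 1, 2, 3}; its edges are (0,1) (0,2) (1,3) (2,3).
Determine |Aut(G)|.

8

Every vertex has degree 2 and the graph is connected, so G is the 4-cycle C_4. C_4 has 4 rotations and 4 reflections, so Aut(C_4) ≅ D_4 of order 8.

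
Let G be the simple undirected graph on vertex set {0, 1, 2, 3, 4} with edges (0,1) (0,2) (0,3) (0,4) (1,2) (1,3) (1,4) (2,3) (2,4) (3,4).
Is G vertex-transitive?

All 5 vertices are pairwise adjacent: G = K_5. Every bijection on the vertex set is an automorphism of K_5; hence Aut(K_5) ≅ S_5, order 120. This group acts transitively on the 5 vertices.

Yes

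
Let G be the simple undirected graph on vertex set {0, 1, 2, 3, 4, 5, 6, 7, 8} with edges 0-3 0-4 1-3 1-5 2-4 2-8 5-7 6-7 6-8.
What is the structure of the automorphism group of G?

Every vertex has degree 2 and the graph is connected, so G is the 9-cycle C_9. C_9 has 9 rotations and 9 reflections, so Aut(C_9) ≅ D_9 of order 18.

D_9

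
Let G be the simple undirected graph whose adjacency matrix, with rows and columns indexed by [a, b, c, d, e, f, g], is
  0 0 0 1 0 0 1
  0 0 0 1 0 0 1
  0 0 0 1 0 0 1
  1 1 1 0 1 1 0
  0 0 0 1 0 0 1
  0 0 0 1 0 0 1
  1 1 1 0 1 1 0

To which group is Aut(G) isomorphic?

The vertices split by degree into {d, g} (degree 5) and {a, b, c, e, f} (degree 2); every edge runs between the two parts, so G is the complete bipartite graph K_{2,5}. Automorphisms preserve the bipartition setwise (since the parts differ in size) and act as S_5 × S_2 within it; |Aut| = 240.

S_5 × S_2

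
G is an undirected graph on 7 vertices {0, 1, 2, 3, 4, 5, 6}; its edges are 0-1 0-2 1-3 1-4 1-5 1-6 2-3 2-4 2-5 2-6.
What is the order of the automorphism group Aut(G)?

240

The vertices split by degree into {1, 2} (degree 5) and {0, 3, 4, 5, 6} (degree 2); every edge runs between the two parts, so G is the complete bipartite graph K_{2,5}. The parts have unequal sizes, so no automorphism swaps them; each part is permuted independently, giving S_5 × S_2 of order 5!·2! = 240.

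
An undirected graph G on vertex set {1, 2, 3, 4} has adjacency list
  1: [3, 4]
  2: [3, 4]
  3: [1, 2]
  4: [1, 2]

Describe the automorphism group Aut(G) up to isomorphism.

G is 2-regular and bipartite on 2^2 = 4 vertices with girth 4; it is the hypercube graph Q_2. Aut(Q_2) consists of the signed permutations of the 2 coordinate axes: 2! permutations times 2^2 sign flips, so |Aut| = 2^2·2! = 8.

D_4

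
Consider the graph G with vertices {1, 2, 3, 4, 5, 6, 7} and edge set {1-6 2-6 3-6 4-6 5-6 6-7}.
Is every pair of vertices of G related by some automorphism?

No

Vertex 6 is the only vertex of degree 6, so every automorphism fixes it; G is not vertex-transitive.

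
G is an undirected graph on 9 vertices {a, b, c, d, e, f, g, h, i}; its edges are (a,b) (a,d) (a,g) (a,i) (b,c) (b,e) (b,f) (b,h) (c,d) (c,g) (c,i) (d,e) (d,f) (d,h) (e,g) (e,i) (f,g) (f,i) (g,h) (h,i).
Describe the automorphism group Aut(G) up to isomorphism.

The vertices split by degree into {b, d, g, i} (degree 5) and {a, c, e, f, h} (degree 4); every edge runs between the two parts, so G is the complete bipartite graph K_{4,5}. Automorphisms preserve the bipartition setwise (since the parts differ in size) and act as S_4 × S_5 within it; |Aut| = 2880.

S_4 × S_5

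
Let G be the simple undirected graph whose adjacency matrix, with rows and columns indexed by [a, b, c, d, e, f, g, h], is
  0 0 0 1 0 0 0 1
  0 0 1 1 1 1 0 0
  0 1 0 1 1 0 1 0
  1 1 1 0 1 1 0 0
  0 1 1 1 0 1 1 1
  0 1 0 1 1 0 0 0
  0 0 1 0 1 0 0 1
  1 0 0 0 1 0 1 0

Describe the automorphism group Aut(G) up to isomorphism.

The degree sequence is [2, 4, 4, 5, 6, 3, 3, 3]. Checking the degree-preserving permutations of the vertex set shows that none except the identity preserves every edge, so Aut(G) is trivial.

{e}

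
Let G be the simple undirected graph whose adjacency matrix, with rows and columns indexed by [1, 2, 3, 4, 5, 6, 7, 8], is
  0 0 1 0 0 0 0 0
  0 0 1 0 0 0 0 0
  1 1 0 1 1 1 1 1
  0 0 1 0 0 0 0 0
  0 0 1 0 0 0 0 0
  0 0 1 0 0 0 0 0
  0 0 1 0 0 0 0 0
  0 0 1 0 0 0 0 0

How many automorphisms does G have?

5040

Vertex 3 has degree 7 and every other vertex has degree 1, so G is the star K_{1,7} with centre 3. The 7 leaves are pairwise interchangeable while the centre is fixed, giving Aut(G) = S_7.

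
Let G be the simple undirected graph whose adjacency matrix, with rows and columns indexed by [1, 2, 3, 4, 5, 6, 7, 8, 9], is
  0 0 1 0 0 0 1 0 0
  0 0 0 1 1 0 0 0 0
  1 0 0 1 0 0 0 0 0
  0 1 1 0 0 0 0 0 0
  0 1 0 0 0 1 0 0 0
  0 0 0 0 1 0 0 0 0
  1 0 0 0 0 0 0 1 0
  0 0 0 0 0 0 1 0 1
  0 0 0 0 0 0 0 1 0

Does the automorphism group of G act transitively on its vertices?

No

Automorphisms preserve degree, but G has vertices of degree 1 and vertices of degree 2; no automorphism maps one to the other, so G is not vertex-transitive.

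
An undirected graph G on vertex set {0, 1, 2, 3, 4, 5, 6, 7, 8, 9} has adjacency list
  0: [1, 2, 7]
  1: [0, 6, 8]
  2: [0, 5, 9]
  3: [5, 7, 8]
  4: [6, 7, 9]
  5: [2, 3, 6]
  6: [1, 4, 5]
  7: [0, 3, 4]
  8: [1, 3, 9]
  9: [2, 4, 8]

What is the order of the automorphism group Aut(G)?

120

G is 3-regular on 10 vertices with no triangles and no 4-cycles (girth 5): this is the Petersen graph. It is a classical fact that the Petersen graph has automorphism group S_5 (order 120), arising from its description as the Kneser graph K(5,2).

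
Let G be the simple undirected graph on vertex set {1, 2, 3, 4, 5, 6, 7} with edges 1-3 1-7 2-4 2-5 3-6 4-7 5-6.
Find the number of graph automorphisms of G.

G is 2-regular and connected on 7 vertices, i.e. the cycle C_7. C_7 has 7 rotations and 7 reflections, so Aut(C_7) ≅ D_7 of order 14.

14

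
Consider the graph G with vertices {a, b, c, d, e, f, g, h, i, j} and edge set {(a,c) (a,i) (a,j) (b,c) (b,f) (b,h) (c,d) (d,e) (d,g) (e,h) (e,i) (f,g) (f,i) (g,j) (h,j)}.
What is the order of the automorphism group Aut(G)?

G is 3-regular on 10 vertices with no triangles and no 4-cycles (girth 5): this is the Petersen graph. Viewing the Petersen graph as the Kneser graph K(5,2) — vertices are 2-subsets of {1,…,5}, edges join disjoint pairs — its automorphisms are exactly the permutations of the 5-element set, so Aut ≅ S_5 of order 120.

120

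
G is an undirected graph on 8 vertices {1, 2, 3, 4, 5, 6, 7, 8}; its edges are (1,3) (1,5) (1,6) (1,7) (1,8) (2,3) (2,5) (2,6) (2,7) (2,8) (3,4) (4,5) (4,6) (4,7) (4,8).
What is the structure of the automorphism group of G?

S_5 × S_3

The vertices split by degree into {1, 2, 4} (degree 5) and {3, 5, 6, 7, 8} (degree 3); every edge runs between the two parts, so G is the complete bipartite graph K_{3,5}. The parts have unequal sizes, so no automorphism swaps them; each part is permuted independently, giving S_5 × S_3 of order 5!·3! = 720.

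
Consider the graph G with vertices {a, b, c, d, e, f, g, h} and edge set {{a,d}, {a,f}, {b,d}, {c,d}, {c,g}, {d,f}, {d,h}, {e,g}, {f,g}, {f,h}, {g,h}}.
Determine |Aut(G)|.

1

The degree sequence is [2, 1, 2, 5, 1, 4, 4, 3]. Checking the degree-preserving permutations of the vertex set shows that none except the identity preserves every edge, so Aut(G) is trivial.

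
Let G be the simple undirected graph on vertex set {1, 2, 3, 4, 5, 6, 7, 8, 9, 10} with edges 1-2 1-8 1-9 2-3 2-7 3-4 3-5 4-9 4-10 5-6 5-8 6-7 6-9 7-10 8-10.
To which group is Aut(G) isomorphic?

G is 3-regular on 10 vertices with no triangles and no 4-cycles (girth 5): this is the Petersen graph. It is a classical fact that the Petersen graph has automorphism group S_5 (order 120), arising from its description as the Kneser graph K(5,2).

S_5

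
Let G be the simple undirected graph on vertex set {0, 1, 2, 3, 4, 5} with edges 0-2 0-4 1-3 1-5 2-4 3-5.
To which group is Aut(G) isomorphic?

G has two connected components, {0, 2, 4} and {1, 3, 5}; each is 2-regular, so G = C_3 ⊔ C_3. With two isomorphic components, Aut(G) = Aut(C_3) ≀ S_2 = (D_3 × D_3) ⋊ Z_2: permute each cycle by D_3, then optionally swap the two cycles. Order 2·(2·3)² = 72.

(D_3 × D_3) ⋊ Z_2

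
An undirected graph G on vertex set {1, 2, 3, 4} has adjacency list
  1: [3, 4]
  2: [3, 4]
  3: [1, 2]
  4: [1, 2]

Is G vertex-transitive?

Yes

G is 2-regular and connected on 4 vertices, i.e. the cycle C_4. The automorphisms of the 4-cycle are exactly the symmetries of a regular 4-gon: the dihedral group D_4, |D_4| = 8. Under this action every vertex can be carried to every other, so G is vertex-transitive.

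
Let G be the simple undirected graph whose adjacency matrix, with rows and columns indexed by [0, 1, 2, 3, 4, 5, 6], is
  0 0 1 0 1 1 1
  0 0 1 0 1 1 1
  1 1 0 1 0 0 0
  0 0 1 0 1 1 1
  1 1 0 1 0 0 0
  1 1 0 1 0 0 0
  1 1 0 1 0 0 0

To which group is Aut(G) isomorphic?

S_3 × S_4

The vertices split by degree into {0, 1, 3} (degree 4) and {2, 4, 5, 6} (degree 3); every edge runs between the two parts, so G is the complete bipartite graph K_{3,4}. The parts have unequal sizes, so no automorphism swaps them; each part is permuted independently, giving S_3 × S_4 of order 3!·4! = 144.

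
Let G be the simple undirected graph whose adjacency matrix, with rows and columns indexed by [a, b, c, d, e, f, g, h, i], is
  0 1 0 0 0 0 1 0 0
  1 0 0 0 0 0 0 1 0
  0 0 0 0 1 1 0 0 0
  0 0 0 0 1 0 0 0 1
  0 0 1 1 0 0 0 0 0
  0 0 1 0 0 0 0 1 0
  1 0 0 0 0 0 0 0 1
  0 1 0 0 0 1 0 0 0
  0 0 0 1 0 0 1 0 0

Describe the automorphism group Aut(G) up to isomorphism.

G is 2-regular and connected on 9 vertices, i.e. the cycle C_9. C_9 has 9 rotations and 9 reflections, so Aut(C_9) ≅ D_9 of order 18.

the dihedral group of order 18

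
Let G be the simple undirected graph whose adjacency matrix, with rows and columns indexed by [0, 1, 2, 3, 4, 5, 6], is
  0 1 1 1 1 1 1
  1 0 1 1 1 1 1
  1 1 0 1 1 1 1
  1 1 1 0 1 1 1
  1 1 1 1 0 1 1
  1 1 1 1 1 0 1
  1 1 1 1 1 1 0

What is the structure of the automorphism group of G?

Every vertex has degree 6, so G is the complete graph K_7. Any permutation of the 7 vertices preserves K_7, so Aut(K_7) = S_7 of order 7! = 5040.

the symmetric group on 7 letters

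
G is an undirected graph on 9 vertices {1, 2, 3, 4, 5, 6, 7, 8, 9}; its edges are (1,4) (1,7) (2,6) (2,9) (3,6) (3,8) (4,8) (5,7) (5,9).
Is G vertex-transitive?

G is 2-regular and connected on 9 vertices, i.e. the cycle C_9. C_9 has 9 rotations and 9 reflections, so Aut(C_9) ≅ D_9 of order 18. Under this action every vertex can be carried to every other, so G is vertex-transitive.

Yes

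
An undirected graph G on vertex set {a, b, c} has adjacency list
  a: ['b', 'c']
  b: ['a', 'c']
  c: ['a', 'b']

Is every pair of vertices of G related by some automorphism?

Every vertex has degree 2, so G is the complete graph K_3. Every bijection on the vertex set is an automorphism of K_3; hence Aut(K_3) ≅ S_3, order 6. Under this action every vertex can be carried to every other, so G is vertex-transitive.

Yes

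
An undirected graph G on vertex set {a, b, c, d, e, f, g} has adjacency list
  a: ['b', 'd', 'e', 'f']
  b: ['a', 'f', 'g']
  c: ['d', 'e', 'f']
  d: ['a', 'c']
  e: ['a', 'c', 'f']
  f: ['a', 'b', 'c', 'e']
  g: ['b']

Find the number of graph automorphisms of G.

1

Degrees alone do not determine every vertex (e.g. a and f both have degree 4), but their neighbour-degree multisets differ: N(a) has degrees [2, 3, 3, 4] while N(f) has degrees [3, 3, 3, 4]. Repeating this refinement separates all vertices, so the only automorphism is the identity.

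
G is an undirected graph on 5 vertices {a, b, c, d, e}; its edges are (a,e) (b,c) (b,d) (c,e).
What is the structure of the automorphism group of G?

The degree sequence is [1, 2, 2, 1, 2]; the two degree-1 vertices a and d are the ends of a path, so G = P_5. A path has exactly one nontrivial symmetry — reversal — giving Aut(G) of order 2.

the cyclic group of order 2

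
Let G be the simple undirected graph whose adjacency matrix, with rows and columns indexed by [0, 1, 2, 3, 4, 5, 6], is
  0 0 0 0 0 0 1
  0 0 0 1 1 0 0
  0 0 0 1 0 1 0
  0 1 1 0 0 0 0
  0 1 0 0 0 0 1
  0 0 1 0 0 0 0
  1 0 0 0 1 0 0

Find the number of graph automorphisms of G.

The degree sequence is [1, 2, 2, 2, 2, 1, 2]; the two degree-1 vertices 0 and 5 are the ends of a path, so G = P_7. A path has exactly one nontrivial symmetry — reversal — giving Aut(G) of order 2.

2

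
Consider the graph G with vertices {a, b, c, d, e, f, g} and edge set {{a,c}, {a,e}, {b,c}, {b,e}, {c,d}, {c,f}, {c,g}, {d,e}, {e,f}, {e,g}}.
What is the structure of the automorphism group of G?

The vertices split by degree into {c, e} (degree 5) and {a, b, d, f, g} (degree 2); every edge runs between the two parts, so G is the complete bipartite graph K_{2,5}. The parts have unequal sizes, so no automorphism swaps them; each part is permuted independently, giving S_5 × S_2 of order 5!·2! = 240.

S_5 × S_2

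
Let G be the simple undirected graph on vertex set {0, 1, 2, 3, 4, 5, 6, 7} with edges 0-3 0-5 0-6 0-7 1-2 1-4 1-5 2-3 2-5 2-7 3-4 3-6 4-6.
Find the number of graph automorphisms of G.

1

The degree sequence is [4, 3, 4, 4, 3, 3, 3, 2]. Checking the degree-preserving permutations of the vertex set shows that none except the identity preserves every edge, so Aut(G) is trivial.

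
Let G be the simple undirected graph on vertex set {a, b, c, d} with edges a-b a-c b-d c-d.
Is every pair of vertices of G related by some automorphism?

G is 2-regular and bipartite on 2^2 = 4 vertices with girth 4; it is the hypercube graph Q_2. Aut(Q_2) consists of the signed permutations of the 2 coordinate axes: 2! permutations times 2^2 sign flips, so |Aut| = 2^2·2! = 8. This group acts transitively on the 4 vertices.

Yes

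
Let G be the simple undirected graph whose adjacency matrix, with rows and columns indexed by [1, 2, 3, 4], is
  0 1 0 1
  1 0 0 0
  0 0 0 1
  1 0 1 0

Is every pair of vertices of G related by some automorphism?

Automorphisms preserve degree, but G has vertices of degree 1 and vertices of degree 2; no automorphism maps one to the other, so G is not vertex-transitive.

No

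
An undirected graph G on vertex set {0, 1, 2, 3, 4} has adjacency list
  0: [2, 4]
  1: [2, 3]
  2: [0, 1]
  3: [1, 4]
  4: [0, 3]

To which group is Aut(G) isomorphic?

G is 2-regular and connected on 5 vertices, i.e. the cycle C_5. C_5 has 5 rotations and 5 reflections, so Aut(C_5) ≅ D_5 of order 10.

the dihedral group of order 10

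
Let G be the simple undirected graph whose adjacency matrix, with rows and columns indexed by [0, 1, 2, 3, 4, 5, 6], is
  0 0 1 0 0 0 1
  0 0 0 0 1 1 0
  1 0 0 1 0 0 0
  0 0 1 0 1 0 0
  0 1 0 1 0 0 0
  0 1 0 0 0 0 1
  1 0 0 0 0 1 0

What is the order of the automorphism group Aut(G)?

14

Every vertex has degree 2 and the graph is connected, so G is the 7-cycle C_7. The automorphisms of the 7-cycle are exactly the symmetries of a regular 7-gon: the dihedral group D_7, |D_7| = 14.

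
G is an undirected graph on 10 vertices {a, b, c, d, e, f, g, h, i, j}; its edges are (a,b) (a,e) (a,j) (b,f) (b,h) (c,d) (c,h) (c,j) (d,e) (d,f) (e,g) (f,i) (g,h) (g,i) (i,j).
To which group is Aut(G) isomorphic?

the symmetric group S_5

G is 3-regular on 10 vertices with no triangles and no 4-cycles (girth 5): this is the Petersen graph. It is a classical fact that the Petersen graph has automorphism group S_5 (order 120), arising from its description as the Kneser graph K(5,2).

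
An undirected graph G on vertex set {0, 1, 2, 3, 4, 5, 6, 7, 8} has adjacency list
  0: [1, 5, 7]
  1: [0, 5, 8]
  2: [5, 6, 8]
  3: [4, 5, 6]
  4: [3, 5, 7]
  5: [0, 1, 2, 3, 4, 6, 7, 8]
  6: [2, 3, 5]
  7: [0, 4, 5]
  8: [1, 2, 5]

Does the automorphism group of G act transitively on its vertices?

Vertex 5 is the only vertex of degree 8, so every automorphism fixes it; G is not vertex-transitive.

No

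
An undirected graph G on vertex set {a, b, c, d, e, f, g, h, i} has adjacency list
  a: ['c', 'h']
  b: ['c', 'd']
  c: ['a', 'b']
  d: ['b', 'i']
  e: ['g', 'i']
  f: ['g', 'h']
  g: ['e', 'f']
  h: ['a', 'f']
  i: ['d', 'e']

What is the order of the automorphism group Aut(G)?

G is 2-regular and connected on 9 vertices, i.e. the cycle C_9. C_9 has 9 rotations and 9 reflections, so Aut(C_9) ≅ D_9 of order 18.

18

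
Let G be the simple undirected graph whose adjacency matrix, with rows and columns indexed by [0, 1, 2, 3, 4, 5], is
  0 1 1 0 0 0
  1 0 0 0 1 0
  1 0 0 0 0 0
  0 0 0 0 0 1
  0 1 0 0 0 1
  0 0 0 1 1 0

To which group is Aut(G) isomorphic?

Z_2

The degree sequence is [2, 2, 1, 1, 2, 2]; the two degree-1 vertices 2 and 3 are the ends of a path, so G = P_6. A path has exactly one nontrivial symmetry — reversal — giving Aut(G) of order 2.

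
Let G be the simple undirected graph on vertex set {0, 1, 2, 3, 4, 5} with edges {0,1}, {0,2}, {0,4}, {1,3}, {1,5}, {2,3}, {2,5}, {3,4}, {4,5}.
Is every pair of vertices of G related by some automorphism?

G is 3-regular and bipartite with parts {1, 2, 4} and {0, 3, 5} (each part is independent and every cross-pair is an edge), so G = K_{3,3}. Aut(K_{3,3}) is the wreath product S_3 ≀ Z_2: permute within each part, then optionally swap the parts; |Aut| = 2·(3!)² = 72. This group acts transitively on the 6 vertices.

Yes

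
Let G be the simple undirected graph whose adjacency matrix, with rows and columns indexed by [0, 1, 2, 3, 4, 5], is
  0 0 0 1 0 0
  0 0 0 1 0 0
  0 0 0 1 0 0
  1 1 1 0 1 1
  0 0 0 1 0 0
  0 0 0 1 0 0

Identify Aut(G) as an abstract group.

S_5

Vertex 3 has degree 5 and every other vertex has degree 1, so G is the star K_{1,5} with centre 3. The 5 leaves are pairwise interchangeable while the centre is fixed, giving Aut(G) = S_5.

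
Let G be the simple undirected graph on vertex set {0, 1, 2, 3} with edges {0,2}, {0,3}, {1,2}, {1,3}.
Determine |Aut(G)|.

G is 2-regular and connected on 4 vertices, i.e. the cycle C_4. C_4 has 4 rotations and 4 reflections, so Aut(C_4) ≅ D_4 of order 8.

8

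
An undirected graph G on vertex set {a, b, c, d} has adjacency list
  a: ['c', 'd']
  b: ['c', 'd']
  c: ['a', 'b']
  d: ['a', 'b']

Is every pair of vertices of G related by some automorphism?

Every vertex has degree 2 and the graph is connected, so G is the 4-cycle C_4. C_4 has 4 rotations and 4 reflections, so Aut(C_4) ≅ D_4 of order 8. Under this action every vertex can be carried to every other, so G is vertex-transitive.

Yes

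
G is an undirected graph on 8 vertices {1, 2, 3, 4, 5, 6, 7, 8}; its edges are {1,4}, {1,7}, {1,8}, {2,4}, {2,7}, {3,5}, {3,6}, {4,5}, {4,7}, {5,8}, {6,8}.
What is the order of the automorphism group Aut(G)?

The degree sequence is [3, 2, 2, 4, 3, 2, 3, 3]. Checking the degree-preserving permutations of the vertex set shows that none except the identity preserves every edge, so Aut(G) is trivial.

1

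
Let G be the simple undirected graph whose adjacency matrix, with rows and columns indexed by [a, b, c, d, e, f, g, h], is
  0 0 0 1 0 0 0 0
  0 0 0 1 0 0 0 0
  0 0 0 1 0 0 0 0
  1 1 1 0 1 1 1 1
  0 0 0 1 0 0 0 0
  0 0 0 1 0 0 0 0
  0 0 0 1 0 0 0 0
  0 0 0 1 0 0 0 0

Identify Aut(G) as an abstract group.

Vertex d has degree 7 and every other vertex has degree 1, so G is the star K_{1,7} with centre d. Any automorphism fixes the centre and permutes the 7 leaves freely, so Aut(G) ≅ S_7 of order 7! = 5040.

S_7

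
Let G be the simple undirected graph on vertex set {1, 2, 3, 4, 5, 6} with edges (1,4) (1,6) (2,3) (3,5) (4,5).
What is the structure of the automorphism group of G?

Z_2

The degree sequence is [2, 1, 2, 2, 2, 1]; the two degree-1 vertices 2 and 6 are the ends of a path, so G = P_6. The only nontrivial automorphism of a path is the end-to-end reflection, so Aut(G) ≅ Z_2.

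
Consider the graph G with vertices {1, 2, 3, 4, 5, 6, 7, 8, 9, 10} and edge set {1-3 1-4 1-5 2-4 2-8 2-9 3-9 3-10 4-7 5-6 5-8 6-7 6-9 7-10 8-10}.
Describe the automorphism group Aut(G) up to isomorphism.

the symmetric group S_5

G is 3-regular on 10 vertices with no triangles and no 4-cycles (girth 5): this is the Petersen graph. It is a classical fact that the Petersen graph has automorphism group S_5 (order 120), arising from its description as the Kneser graph K(5,2).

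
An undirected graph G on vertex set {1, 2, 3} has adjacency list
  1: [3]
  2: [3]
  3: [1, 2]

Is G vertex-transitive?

No

Vertex 3 is the only vertex of degree 2, so every automorphism fixes it; G is not vertex-transitive.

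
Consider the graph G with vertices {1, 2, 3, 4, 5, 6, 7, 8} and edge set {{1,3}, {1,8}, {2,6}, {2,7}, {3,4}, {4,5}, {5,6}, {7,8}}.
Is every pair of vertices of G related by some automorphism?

G is 2-regular and connected on 8 vertices, i.e. the cycle C_8. C_8 has 8 rotations and 8 reflections, so Aut(C_8) ≅ D_8 of order 16. Under this action every vertex can be carried to every other, so G is vertex-transitive.

Yes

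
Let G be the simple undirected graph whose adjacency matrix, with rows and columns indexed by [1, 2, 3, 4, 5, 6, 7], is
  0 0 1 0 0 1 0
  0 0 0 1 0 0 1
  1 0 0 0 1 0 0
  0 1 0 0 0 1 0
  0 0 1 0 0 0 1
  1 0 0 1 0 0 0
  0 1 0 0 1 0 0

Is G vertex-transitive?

Every vertex has degree 2 and the graph is connected, so G is the 7-cycle C_7. The automorphisms of the 7-cycle are exactly the symmetries of a regular 7-gon: the dihedral group D_7, |D_7| = 14. Under this action every vertex can be carried to every other, so G is vertex-transitive.

Yes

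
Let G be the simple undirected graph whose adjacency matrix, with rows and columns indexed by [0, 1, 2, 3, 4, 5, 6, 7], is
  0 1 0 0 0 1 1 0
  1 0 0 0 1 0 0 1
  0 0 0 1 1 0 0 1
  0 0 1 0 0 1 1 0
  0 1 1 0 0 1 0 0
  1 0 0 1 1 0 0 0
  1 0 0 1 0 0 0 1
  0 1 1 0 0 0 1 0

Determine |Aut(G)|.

48

G is 3-regular and bipartite on 2^3 = 8 vertices with girth 4; it is the hypercube graph Q_3. Aut(Q_3) consists of the signed permutations of the 3 coordinate axes: 3! permutations times 2^3 sign flips, so |Aut| = 2^3·3! = 48.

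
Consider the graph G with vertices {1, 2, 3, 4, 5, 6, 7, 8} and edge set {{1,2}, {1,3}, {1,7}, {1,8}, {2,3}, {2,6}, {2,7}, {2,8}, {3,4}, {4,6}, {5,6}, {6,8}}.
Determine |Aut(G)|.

1

Degrees alone do not determine every vertex (e.g. 1 and 6 both have degree 4), but their neighbour-degree multisets differ: N(1) has degrees [2, 3, 3, 5] while N(6) has degrees [1, 2, 3, 5]. Repeating this refinement separates all vertices, so the only automorphism is the identity.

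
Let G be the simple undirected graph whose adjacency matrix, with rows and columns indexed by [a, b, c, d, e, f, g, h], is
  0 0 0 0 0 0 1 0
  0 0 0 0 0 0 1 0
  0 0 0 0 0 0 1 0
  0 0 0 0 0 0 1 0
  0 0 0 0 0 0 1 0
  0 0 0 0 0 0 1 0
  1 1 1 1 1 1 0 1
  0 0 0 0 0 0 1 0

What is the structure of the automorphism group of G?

the symmetric group on 7 letters

Vertex g has degree 7 and every other vertex has degree 1, so G is the star K_{1,7} with centre g. Any automorphism fixes the centre and permutes the 7 leaves freely, so Aut(G) ≅ S_7 of order 7! = 5040.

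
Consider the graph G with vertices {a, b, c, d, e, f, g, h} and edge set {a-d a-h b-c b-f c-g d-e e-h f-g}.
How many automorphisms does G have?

128

G has two connected components, {a, d, e, h} and {b, c, f, g}; each is 2-regular, so G = C_4 ⊔ C_4. Aut of a disjoint union of two copies of C_4 is the wreath product D_4 ≀ Z_2, of order 2·8² = 128.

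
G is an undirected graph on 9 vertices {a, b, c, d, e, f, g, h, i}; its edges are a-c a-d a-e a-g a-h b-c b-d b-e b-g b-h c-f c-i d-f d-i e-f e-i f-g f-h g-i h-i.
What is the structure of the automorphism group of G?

The vertices split by degree into {a, b, f, i} (degree 5) and {c, d, e, g, h} (degree 4); every edge runs between the two parts, so G is the complete bipartite graph K_{4,5}. The parts have unequal sizes, so no automorphism swaps them; each part is permuted independently, giving S_5 × S_4 of order 5!·4! = 2880.

S_5 × S_4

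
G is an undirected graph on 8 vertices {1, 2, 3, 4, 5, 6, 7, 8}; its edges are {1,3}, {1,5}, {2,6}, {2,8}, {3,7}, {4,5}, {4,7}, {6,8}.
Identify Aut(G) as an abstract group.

G has two connected components, {1, 3, 4, 5, 7} and {2, 6, 8}; each is 2-regular, so G = C_5 ⊔ C_3. The components are non-isomorphic (different sizes), so Aut(G) = Aut(C_5) × Aut(C_3) = D_5 × D_3 of order 10·6 = 60.

D_5 × D_3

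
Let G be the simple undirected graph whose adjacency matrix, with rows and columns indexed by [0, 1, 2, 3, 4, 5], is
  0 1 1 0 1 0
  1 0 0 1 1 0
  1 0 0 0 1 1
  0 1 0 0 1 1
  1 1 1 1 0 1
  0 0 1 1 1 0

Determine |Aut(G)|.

Vertex 4 is the unique vertex of degree 5; the remaining 5 vertices each have degree 3 and induce a cycle, so G is the wheel on 6 vertices with hub 4. Every automorphism fixes the hub and acts on the rim 5-cycle, so Aut(G) ≅ Aut(C_5) = D_5 of order 10.

10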